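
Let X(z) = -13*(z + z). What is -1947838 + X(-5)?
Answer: -1947708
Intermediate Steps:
X(z) = -26*z
-1947838 + X(-5) = -1947838 - 26*(-5) = -1947838 + 130 = -1947708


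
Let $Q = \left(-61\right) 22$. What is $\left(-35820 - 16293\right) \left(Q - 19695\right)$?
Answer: $1096301181$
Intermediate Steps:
$Q = -1342$
$\left(-35820 - 16293\right) \left(Q - 19695\right) = \left(-35820 - 16293\right) \left(-1342 - 19695\right) = \left(-52113\right) \left(-21037\right) = 1096301181$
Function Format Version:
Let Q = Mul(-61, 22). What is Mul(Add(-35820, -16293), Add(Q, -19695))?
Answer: 1096301181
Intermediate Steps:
Q = -1342
Mul(Add(-35820, -16293), Add(Q, -19695)) = Mul(Add(-35820, -16293), Add(-1342, -19695)) = Mul(-52113, -21037) = 1096301181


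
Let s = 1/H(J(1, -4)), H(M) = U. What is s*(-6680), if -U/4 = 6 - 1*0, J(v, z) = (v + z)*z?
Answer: 835/3 ≈ 278.33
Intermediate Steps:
J(v, z) = z*(v + z)
U = -24 (U = -4*(6 - 1*0) = -4*(6 + 0) = -4*6 = -24)
H(M) = -24
s = -1/24 (s = 1/(-24) = 1*(-1/24) = -1/24 ≈ -0.041667)
s*(-6680) = -1/24*(-6680) = 835/3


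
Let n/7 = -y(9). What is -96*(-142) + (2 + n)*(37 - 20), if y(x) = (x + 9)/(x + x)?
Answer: 13547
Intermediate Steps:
y(x) = (9 + x)/(2*x) (y(x) = (9 + x)/((2*x)) = (9 + x)*(1/(2*x)) = (9 + x)/(2*x))
n = -7 (n = 7*(-(9 + 9)/(2*9)) = 7*(-18/(2*9)) = 7*(-1*1) = 7*(-1) = -7)
-96*(-142) + (2 + n)*(37 - 20) = -96*(-142) + (2 - 7)*(37 - 20) = 13632 - 5*17 = 13632 - 85 = 13547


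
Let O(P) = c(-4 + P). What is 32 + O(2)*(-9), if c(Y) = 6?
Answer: -22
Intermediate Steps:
O(P) = 6
32 + O(2)*(-9) = 32 + 6*(-9) = 32 - 54 = -22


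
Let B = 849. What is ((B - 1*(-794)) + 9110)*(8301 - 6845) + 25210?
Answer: 15681578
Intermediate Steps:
((B - 1*(-794)) + 9110)*(8301 - 6845) + 25210 = ((849 - 1*(-794)) + 9110)*(8301 - 6845) + 25210 = ((849 + 794) + 9110)*1456 + 25210 = (1643 + 9110)*1456 + 25210 = 10753*1456 + 25210 = 15656368 + 25210 = 15681578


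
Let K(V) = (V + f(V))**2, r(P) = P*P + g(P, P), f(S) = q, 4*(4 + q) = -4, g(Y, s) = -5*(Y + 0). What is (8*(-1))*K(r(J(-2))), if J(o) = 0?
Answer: -200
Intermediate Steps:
g(Y, s) = -5*Y
q = -5 (q = -4 + (1/4)*(-4) = -4 - 1 = -5)
f(S) = -5
r(P) = P**2 - 5*P (r(P) = P*P - 5*P = P**2 - 5*P)
K(V) = (-5 + V)**2 (K(V) = (V - 5)**2 = (-5 + V)**2)
(8*(-1))*K(r(J(-2))) = (8*(-1))*(-5 + 0*(-5 + 0))**2 = -8*(-5 + 0*(-5))**2 = -8*(-5 + 0)**2 = -8*(-5)**2 = -8*25 = -200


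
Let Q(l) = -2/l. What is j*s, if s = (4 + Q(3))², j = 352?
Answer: 35200/9 ≈ 3911.1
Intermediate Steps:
s = 100/9 (s = (4 - 2/3)² = (4 - 2*⅓)² = (4 - ⅔)² = (10/3)² = 100/9 ≈ 11.111)
j*s = 352*(100/9) = 35200/9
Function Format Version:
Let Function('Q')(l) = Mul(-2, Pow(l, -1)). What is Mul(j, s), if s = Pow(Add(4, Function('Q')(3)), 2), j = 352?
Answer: Rational(35200, 9) ≈ 3911.1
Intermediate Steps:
s = Rational(100, 9) (s = Pow(Add(4, Mul(-2, Pow(3, -1))), 2) = Pow(Add(4, Mul(-2, Rational(1, 3))), 2) = Pow(Add(4, Rational(-2, 3)), 2) = Pow(Rational(10, 3), 2) = Rational(100, 9) ≈ 11.111)
Mul(j, s) = Mul(352, Rational(100, 9)) = Rational(35200, 9)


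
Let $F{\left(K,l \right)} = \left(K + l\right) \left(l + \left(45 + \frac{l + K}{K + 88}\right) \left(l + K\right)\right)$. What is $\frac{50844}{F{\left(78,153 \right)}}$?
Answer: $\frac{2813368}{138933333} \approx 0.02025$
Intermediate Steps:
$F{\left(K,l \right)} = \left(K + l\right) \left(l + \left(45 + \frac{K + l}{88 + K}\right) \left(K + l\right)\right)$
$\frac{50844}{F{\left(78,153 \right)}} = \frac{50844}{\frac{1}{88 + 78} \left(153^{3} + 46 \cdot 78^{3} + 3960 \cdot 78^{2} + 4048 \cdot 153^{2} + 49 \cdot 78 \cdot 153^{2} + 94 \cdot 153 \cdot 78^{2} + 8008 \cdot 78 \cdot 153\right)} = \frac{50844}{\frac{1}{166} \left(3581577 + 46 \cdot 474552 + 3960 \cdot 6084 + 4048 \cdot 23409 + 49 \cdot 78 \cdot 23409 + 94 \cdot 153 \cdot 6084 + 95567472\right)} = \frac{50844}{\frac{1}{166} \left(3581577 + 21829392 + 24092640 + 94759632 + 89469198 + 87500088 + 95567472\right)} = \frac{50844}{\frac{1}{166} \cdot 416799999} = \frac{50844}{\frac{416799999}{166}} = 50844 \cdot \frac{166}{416799999} = \frac{2813368}{138933333}$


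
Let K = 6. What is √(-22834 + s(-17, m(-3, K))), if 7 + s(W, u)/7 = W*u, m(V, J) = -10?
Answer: I*√21693 ≈ 147.29*I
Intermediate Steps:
s(W, u) = -49 + 7*W*u (s(W, u) = -49 + 7*(W*u) = -49 + 7*W*u)
√(-22834 + s(-17, m(-3, K))) = √(-22834 + (-49 + 7*(-17)*(-10))) = √(-22834 + (-49 + 1190)) = √(-22834 + 1141) = √(-21693) = I*√21693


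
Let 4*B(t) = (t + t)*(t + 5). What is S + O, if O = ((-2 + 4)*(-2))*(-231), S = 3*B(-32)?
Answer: 2220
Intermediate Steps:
B(t) = t*(5 + t)/2 (B(t) = ((t + t)*(t + 5))/4 = ((2*t)*(5 + t))/4 = (2*t*(5 + t))/4 = t*(5 + t)/2)
S = 1296 (S = 3*((½)*(-32)*(5 - 32)) = 3*((½)*(-32)*(-27)) = 3*432 = 1296)
O = 924 (O = (2*(-2))*(-231) = -4*(-231) = 924)
S + O = 1296 + 924 = 2220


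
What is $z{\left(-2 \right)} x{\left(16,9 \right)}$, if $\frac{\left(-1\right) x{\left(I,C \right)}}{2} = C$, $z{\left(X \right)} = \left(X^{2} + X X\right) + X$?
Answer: $-108$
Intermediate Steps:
$z{\left(X \right)} = X + 2 X^{2}$ ($z{\left(X \right)} = \left(X^{2} + X^{2}\right) + X = 2 X^{2} + X = X + 2 X^{2}$)
$x{\left(I,C \right)} = - 2 C$
$z{\left(-2 \right)} x{\left(16,9 \right)} = - 2 \left(1 + 2 \left(-2\right)\right) \left(\left(-2\right) 9\right) = - 2 \left(1 - 4\right) \left(-18\right) = \left(-2\right) \left(-3\right) \left(-18\right) = 6 \left(-18\right) = -108$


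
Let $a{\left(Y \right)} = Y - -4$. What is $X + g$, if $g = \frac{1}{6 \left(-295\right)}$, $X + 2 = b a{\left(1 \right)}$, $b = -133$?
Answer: $- \frac{1180591}{1770} \approx -667.0$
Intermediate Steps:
$a{\left(Y \right)} = 4 + Y$ ($a{\left(Y \right)} = Y + 4 = 4 + Y$)
$X = -667$ ($X = -2 - 133 \left(4 + 1\right) = -2 - 665 = -667$)
$g = - \frac{1}{1770}$ ($g = \frac{1}{-1770} = - \frac{1}{1770} \approx -0.00056497$)
$X + g = -667 - \frac{1}{1770} = - \frac{1180591}{1770}$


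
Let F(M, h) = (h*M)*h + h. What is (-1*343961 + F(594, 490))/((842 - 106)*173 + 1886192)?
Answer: 142275929/2013520 ≈ 70.660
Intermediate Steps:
F(M, h) = h + M*h**2 (F(M, h) = (M*h)*h + h = M*h**2 + h = h + M*h**2)
(-1*343961 + F(594, 490))/((842 - 106)*173 + 1886192) = (-1*343961 + 490*(1 + 594*490))/((842 - 106)*173 + 1886192) = (-343961 + 490*(1 + 291060))/(736*173 + 1886192) = (-343961 + 490*291061)/(127328 + 1886192) = (-343961 + 142619890)/2013520 = 142275929*(1/2013520) = 142275929/2013520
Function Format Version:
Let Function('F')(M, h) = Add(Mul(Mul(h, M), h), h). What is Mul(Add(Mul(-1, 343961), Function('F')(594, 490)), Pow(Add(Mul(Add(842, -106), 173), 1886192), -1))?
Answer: Rational(142275929, 2013520) ≈ 70.660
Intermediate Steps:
Function('F')(M, h) = Add(h, Mul(M, Pow(h, 2))) (Function('F')(M, h) = Add(Mul(Mul(M, h), h), h) = Add(Mul(M, Pow(h, 2)), h) = Add(h, Mul(M, Pow(h, 2))))
Mul(Add(Mul(-1, 343961), Function('F')(594, 490)), Pow(Add(Mul(Add(842, -106), 173), 1886192), -1)) = Mul(Add(Mul(-1, 343961), Mul(490, Add(1, Mul(594, 490)))), Pow(Add(Mul(Add(842, -106), 173), 1886192), -1)) = Mul(Add(-343961, Mul(490, Add(1, 291060))), Pow(Add(Mul(736, 173), 1886192), -1)) = Mul(Add(-343961, Mul(490, 291061)), Pow(Add(127328, 1886192), -1)) = Mul(Add(-343961, 142619890), Pow(2013520, -1)) = Mul(142275929, Rational(1, 2013520)) = Rational(142275929, 2013520)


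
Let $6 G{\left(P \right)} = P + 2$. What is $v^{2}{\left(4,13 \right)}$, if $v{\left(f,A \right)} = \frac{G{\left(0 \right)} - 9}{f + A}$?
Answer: $\frac{676}{2601} \approx 0.2599$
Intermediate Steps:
$G{\left(P \right)} = \frac{1}{3} + \frac{P}{6}$ ($G{\left(P \right)} = \frac{P + 2}{6} = \frac{2 + P}{6} = \frac{1}{3} + \frac{P}{6}$)
$v{\left(f,A \right)} = - \frac{26}{3 \left(A + f\right)}$ ($v{\left(f,A \right)} = \frac{\left(\frac{1}{3} + \frac{1}{6} \cdot 0\right) - 9}{f + A} = \frac{\left(\frac{1}{3} + 0\right) - 9}{A + f} = \frac{\frac{1}{3} - 9}{A + f} = - \frac{26}{3 \left(A + f\right)}$)
$v^{2}{\left(4,13 \right)} = \left(- \frac{26}{3 \cdot 13 + 3 \cdot 4}\right)^{2} = \left(- \frac{26}{39 + 12}\right)^{2} = \left(- \frac{26}{51}\right)^{2} = \frac{676}{2601}$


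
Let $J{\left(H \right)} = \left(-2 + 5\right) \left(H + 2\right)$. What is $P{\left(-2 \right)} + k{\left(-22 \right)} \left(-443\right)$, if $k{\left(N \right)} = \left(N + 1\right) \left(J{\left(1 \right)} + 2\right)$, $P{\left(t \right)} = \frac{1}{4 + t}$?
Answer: $\frac{204667}{2} \approx 1.0233 \cdot 10^{5}$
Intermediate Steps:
$J{\left(H \right)} = 6 + 3 H$ ($J{\left(H \right)} = 3 \left(2 + H\right) = 6 + 3 H$)
$k{\left(N \right)} = 11 + 11 N$ ($k{\left(N \right)} = \left(N + 1\right) \left(\left(6 + 3 \cdot 1\right) + 2\right) = \left(1 + N\right) \left(\left(6 + 3\right) + 2\right) = \left(1 + N\right) \left(9 + 2\right) = \left(1 + N\right) 11 = 11 + 11 N$)
$P{\left(-2 \right)} + k{\left(-22 \right)} \left(-443\right) = \frac{1}{4 - 2} + \left(11 + 11 \left(-22\right)\right) \left(-443\right) = \frac{1}{2} + \left(11 - 242\right) \left(-443\right) = \frac{1}{2} - -102333 = \frac{1}{2} + 102333 = \frac{204667}{2}$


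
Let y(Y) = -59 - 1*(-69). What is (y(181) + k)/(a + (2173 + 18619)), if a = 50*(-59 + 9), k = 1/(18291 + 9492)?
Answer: 16343/29894508 ≈ 0.00054669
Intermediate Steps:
k = 1/27783 ≈ 3.5993e-5
y(Y) = 10 (y(Y) = -59 + 69 = 10)
a = -2500 (a = 50*(-50) = -2500)
(y(181) + k)/(a + (2173 + 18619)) = (10 + 1/27783)/(-2500 + (2173 + 18619)) = 277831/(27783*(-2500 + 20792)) = (277831/27783)/18292 = (277831/27783)*(1/18292) = 16343/29894508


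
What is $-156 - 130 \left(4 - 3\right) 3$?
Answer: $-546$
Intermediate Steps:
$-156 - 130 \left(4 - 3\right) 3 = -156 - 130 \cdot 1 \cdot 3 = -156 - 390 = -546$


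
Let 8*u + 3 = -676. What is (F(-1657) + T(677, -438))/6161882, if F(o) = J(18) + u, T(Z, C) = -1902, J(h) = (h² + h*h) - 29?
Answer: -10943/49295056 ≈ -0.00022199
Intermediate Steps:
J(h) = -29 + 2*h² (J(h) = (h² + h²) - 29 = 2*h² - 29 = -29 + 2*h²)
u = -679/8 (u = -3/8 + (⅛)*(-676) = -3/8 - 169/2 = -679/8 ≈ -84.875)
F(o) = 4273/8 (F(o) = (-29 + 2*18²) - 679/8 = (-29 + 2*324) - 679/8 = (-29 + 648) - 679/8 = 619 - 679/8 = 4273/8)
(F(-1657) + T(677, -438))/6161882 = (4273/8 - 1902)/6161882 = -10943/8*1/6161882 = -10943/49295056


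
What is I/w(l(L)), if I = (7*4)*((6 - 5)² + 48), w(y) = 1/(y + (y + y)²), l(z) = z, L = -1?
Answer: 4116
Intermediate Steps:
w(y) = 1/(y + 4*y²) (w(y) = 1/(y + (2*y)²) = 1/(y + 4*y²))
I = 1372 (I = 28*(1² + 48) = 28*(1 + 48) = 28*49 = 1372)
I/w(l(L)) = 1372/((1/((-1)*(1 + 4*(-1))))) = 1372/((-1/(1 - 4))) = 1372/((-1/(-3))) = 1372/((-1*(-⅓))) = 1372/(⅓) = 1372*3 = 4116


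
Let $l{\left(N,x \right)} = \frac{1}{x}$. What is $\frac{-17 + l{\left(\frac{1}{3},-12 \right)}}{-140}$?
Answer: $\frac{41}{336} \approx 0.12202$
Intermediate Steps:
$\frac{-17 + l{\left(\frac{1}{3},-12 \right)}}{-140} = \frac{-17 + \frac{1}{-12}}{-140} = - \frac{-17 - \frac{1}{12}}{140} = \left(- \frac{1}{140}\right) \left(- \frac{205}{12}\right) = \frac{41}{336}$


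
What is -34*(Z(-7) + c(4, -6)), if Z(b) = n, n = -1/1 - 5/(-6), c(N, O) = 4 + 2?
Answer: -595/3 ≈ -198.33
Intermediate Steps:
c(N, O) = 6
n = -⅙ (n = -1*1 - 5*(-⅙) = -1 + ⅚ = -⅙ ≈ -0.16667)
Z(b) = -⅙
-34*(Z(-7) + c(4, -6)) = -34*(-⅙ + 6) = -34*35/6 = -595/3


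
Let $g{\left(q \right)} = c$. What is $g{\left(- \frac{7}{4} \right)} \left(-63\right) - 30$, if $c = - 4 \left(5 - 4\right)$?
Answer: $222$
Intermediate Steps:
$c = -4$ ($c = \left(-4\right) 1 = -4$)
$g{\left(q \right)} = -4$
$g{\left(- \frac{7}{4} \right)} \left(-63\right) - 30 = \left(-4\right) \left(-63\right) - 30 = 252 - 30 = 222$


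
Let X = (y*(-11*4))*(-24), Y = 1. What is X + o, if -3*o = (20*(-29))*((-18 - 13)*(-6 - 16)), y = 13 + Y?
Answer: 439912/3 ≈ 1.4664e+5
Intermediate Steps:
y = 14 (y = 13 + 1 = 14)
o = 395560/3 (o = -20*(-29)*(-18 - 13)*(-6 - 16)/3 = -(-580)*(-31*(-22))/3 = -(-580)*682/3 = -⅓*(-395560) = 395560/3 ≈ 1.3185e+5)
X = 14784 (X = (14*(-11*4))*(-24) = (14*(-44))*(-24) = -616*(-24) = 14784)
X + o = 14784 + 395560/3 = 439912/3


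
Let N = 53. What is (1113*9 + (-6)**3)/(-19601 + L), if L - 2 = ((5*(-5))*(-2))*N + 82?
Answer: -9801/16867 ≈ -0.58108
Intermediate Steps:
L = 2734 (L = 2 + (((5*(-5))*(-2))*53 + 82) = 2 + (-25*(-2)*53 + 82) = 2 + (50*53 + 82) = 2 + (2650 + 82) = 2 + 2732 = 2734)
(1113*9 + (-6)**3)/(-19601 + L) = (1113*9 + (-6)**3)/(-19601 + 2734) = (10017 - 216)/(-16867) = 9801*(-1/16867) = -9801/16867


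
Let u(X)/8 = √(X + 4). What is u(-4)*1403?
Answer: 0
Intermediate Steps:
u(X) = 8*√(4 + X) (u(X) = 8*√(X + 4) = 8*√(4 + X))
u(-4)*1403 = (8*√(4 - 4))*1403 = (8*√0)*1403 = (8*0)*1403 = 0*1403 = 0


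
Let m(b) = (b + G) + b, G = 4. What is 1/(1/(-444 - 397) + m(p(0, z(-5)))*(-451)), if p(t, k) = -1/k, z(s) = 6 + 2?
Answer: -3364/5689369 ≈ -0.00059128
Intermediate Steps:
z(s) = 8
m(b) = 4 + 2*b (m(b) = (b + 4) + b = (4 + b) + b = 4 + 2*b)
1/(1/(-444 - 397) + m(p(0, z(-5)))*(-451)) = 1/(1/(-444 - 397) + (4 + 2*(-1/8))*(-451)) = 1/(1/(-841) + (4 + 2*(-1*⅛))*(-451)) = 1/(-1/841 + (4 + 2*(-⅛))*(-451)) = 1/(-1/841 + (4 - ¼)*(-451)) = 1/(-1/841 + (15/4)*(-451)) = 1/(-1/841 - 6765/4) = 1/(-5689369/3364) = -3364/5689369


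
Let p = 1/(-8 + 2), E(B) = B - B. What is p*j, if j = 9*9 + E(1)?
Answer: -27/2 ≈ -13.500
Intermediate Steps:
E(B) = 0
p = -⅙ (p = 1/(-6) = -⅙ ≈ -0.16667)
j = 81 (j = 9*9 + 0 = 81 + 0 = 81)
p*j = -⅙*81 = -27/2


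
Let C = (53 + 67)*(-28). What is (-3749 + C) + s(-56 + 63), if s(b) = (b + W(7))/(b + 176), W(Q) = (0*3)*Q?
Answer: -1300940/183 ≈ -7109.0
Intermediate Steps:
W(Q) = 0 (W(Q) = 0*Q = 0)
s(b) = b/(176 + b) (s(b) = (b + 0)/(b + 176) = b/(176 + b))
C = -3360 (C = 120*(-28) = -3360)
(-3749 + C) + s(-56 + 63) = (-3749 - 3360) + (-56 + 63)/(176 + (-56 + 63)) = -7109 + 7/(176 + 7) = -7109 + 7/183 = -1300940/183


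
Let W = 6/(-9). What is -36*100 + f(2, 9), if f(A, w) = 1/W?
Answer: -7203/2 ≈ -3601.5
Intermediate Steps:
W = -⅔ (W = 6*(-⅑) = -⅔ ≈ -0.66667)
f(A, w) = -3/2 (f(A, w) = 1/(-⅔) = -3/2)
-36*100 + f(2, 9) = -36*100 - 3/2 = -3600 - 3/2 = -7203/2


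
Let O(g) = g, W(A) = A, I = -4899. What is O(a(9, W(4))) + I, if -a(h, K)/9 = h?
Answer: -4980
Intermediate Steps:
a(h, K) = -9*h
O(a(9, W(4))) + I = -9*9 - 4899 = -81 - 4899 = -4980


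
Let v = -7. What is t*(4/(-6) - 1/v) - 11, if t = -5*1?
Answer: -176/21 ≈ -8.3810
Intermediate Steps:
t = -5
t*(4/(-6) - 1/v) - 11 = -5*(4/(-6) - 1/(-7)) - 11 = -5*(4*(-⅙) - 1*(-⅐)) - 11 = -5*(-⅔ + ⅐) - 11 = -5*(-11/21) - 11 = 55/21 - 11 = -176/21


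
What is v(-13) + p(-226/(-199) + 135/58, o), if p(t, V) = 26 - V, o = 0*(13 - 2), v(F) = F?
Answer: 13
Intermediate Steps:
o = 0 (o = 0*11 = 0)
v(-13) + p(-226/(-199) + 135/58, o) = -13 + (26 - 1*0) = -13 + (26 + 0) = -13 + 26 = 13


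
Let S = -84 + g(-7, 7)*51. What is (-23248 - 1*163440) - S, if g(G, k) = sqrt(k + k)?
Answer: -186604 - 51*sqrt(14) ≈ -1.8679e+5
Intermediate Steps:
g(G, k) = sqrt(2)*sqrt(k) (g(G, k) = sqrt(2*k) = sqrt(2)*sqrt(k))
S = -84 + 51*sqrt(14) (S = -84 + (sqrt(2)*sqrt(7))*51 = -84 + sqrt(14)*51 = -84 + 51*sqrt(14) ≈ 106.82)
(-23248 - 1*163440) - S = (-23248 - 1*163440) - (-84 + 51*sqrt(14)) = (-23248 - 163440) + (84 - 51*sqrt(14)) = -186688 + (84 - 51*sqrt(14)) = -186604 - 51*sqrt(14)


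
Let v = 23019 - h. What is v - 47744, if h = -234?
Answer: -24491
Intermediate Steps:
v = 23253 (v = 23019 - 1*(-234) = 23019 + 234 = 23253)
v - 47744 = 23253 - 47744 = -24491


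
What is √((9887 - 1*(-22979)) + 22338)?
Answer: 2*√13801 ≈ 234.96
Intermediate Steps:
√((9887 - 1*(-22979)) + 22338) = √((9887 + 22979) + 22338) = √(32866 + 22338) = √55204 = 2*√13801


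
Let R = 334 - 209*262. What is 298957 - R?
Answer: 353381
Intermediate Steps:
R = -54424 (R = 334 - 54758 = -54424)
298957 - R = 298957 - 1*(-54424) = 298957 + 54424 = 353381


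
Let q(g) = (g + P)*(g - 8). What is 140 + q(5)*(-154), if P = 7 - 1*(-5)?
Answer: 7994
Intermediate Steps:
P = 12 (P = 7 + 5 = 12)
q(g) = (-8 + g)*(12 + g) (q(g) = (g + 12)*(g - 8) = (12 + g)*(-8 + g) = (-8 + g)*(12 + g))
140 + q(5)*(-154) = 140 + (-96 + 5**2 + 4*5)*(-154) = 140 + (-96 + 25 + 20)*(-154) = 140 - 51*(-154) = 140 + 7854 = 7994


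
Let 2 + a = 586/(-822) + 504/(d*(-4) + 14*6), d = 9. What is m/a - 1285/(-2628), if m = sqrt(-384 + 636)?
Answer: 1285/2628 + 4932*sqrt(7)/6401 ≈ 2.5275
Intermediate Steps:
m = 6*sqrt(7) (m = sqrt(252) = 6*sqrt(7) ≈ 15.875)
a = 6401/822 (a = -2 + (586/(-822) + 504/(9*(-4) + 14*6)) = -2 + (586*(-1/822) + 504/(-36 + 84)) = -2 + (-293/411 + 504/48) = -2 + (-293/411 + 504*(1/48)) = -2 + (-293/411 + 21/2) = -2 + 8045/822 = 6401/822 ≈ 7.7871)
m/a - 1285/(-2628) = (6*sqrt(7))/(6401/822) - 1285/(-2628) = (6*sqrt(7))*(822/6401) - 1285*(-1/2628) = 4932*sqrt(7)/6401 + 1285/2628 = 1285/2628 + 4932*sqrt(7)/6401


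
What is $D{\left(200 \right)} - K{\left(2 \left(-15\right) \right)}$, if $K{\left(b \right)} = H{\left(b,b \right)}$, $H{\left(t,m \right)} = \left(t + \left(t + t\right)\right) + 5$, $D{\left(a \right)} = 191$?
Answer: $276$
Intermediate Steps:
$H{\left(t,m \right)} = 5 + 3 t$ ($H{\left(t,m \right)} = \left(t + 2 t\right) + 5 = 3 t + 5 = 5 + 3 t$)
$K{\left(b \right)} = 5 + 3 b$
$D{\left(200 \right)} - K{\left(2 \left(-15\right) \right)} = 191 - \left(5 + 3 \cdot 2 \left(-15\right)\right) = 191 - \left(5 + 3 \left(-30\right)\right) = 191 - \left(5 - 90\right) = 191 - -85 = 191 + 85 = 276$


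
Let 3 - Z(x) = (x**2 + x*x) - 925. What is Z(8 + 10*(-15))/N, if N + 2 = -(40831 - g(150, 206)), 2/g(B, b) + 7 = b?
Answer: 1568120/1625153 ≈ 0.96491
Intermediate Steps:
g(B, b) = 2/(-7 + b)
Z(x) = 928 - 2*x**2 (Z(x) = 3 - ((x**2 + x*x) - 925) = 3 - ((x**2 + x**2) - 925) = 3 - (2*x**2 - 925) = 3 - (-925 + 2*x**2) = 3 + (925 - 2*x**2) = 928 - 2*x**2)
N = -8125765/199 (N = -2 - (40831 - 2/(-7 + 206)) = -2 - (40831 - 2/199) = -2 - 1*8125367/199 = -2 - 8125367/199 = -8125765/199 ≈ -40833.)
Z(8 + 10*(-15))/N = (928 - 2*(8 + 10*(-15))**2)/(-8125765/199) = (928 - 2*(8 - 150)**2)*(-199/8125765) = (928 - 2*(-142)**2)*(-199/8125765) = (928 - 2*20164)*(-199/8125765) = (928 - 40328)*(-199/8125765) = -39400*(-199/8125765) = 1568120/1625153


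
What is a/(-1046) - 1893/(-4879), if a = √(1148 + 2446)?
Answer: 1893/4879 - √3594/1046 ≈ 0.33068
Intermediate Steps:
a = √3594 ≈ 59.950
a/(-1046) - 1893/(-4879) = √3594/(-1046) - 1893/(-4879) = √3594*(-1/1046) - 1893*(-1/4879) = -√3594/1046 + 1893/4879 = 1893/4879 - √3594/1046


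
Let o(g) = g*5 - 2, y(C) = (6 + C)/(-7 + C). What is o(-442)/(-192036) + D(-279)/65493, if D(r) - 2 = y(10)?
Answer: 36569695/3144253437 ≈ 0.011631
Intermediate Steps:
y(C) = (6 + C)/(-7 + C)
D(r) = 22/3 (D(r) = 2 + (6 + 10)/(-7 + 10) = 2 + 16/3 = 22/3)
o(g) = -2 + 5*g (o(g) = 5*g - 2 = -2 + 5*g)
o(-442)/(-192036) + D(-279)/65493 = (-2 + 5*(-442))/(-192036) + (22/3)/65493 = (-2 - 2210)*(-1/192036) + (22/3)*(1/65493) = -2212*(-1/192036) + 22/196479 = 553/48009 + 22/196479 = 36569695/3144253437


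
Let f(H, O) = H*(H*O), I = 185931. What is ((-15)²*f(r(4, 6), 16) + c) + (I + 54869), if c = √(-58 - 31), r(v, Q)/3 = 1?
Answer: 273200 + I*√89 ≈ 2.732e+5 + 9.434*I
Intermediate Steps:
r(v, Q) = 3 (r(v, Q) = 3*1 = 3)
c = I*√89 (c = √(-89) = I*√89 ≈ 9.434*I)
f(H, O) = O*H²
((-15)²*f(r(4, 6), 16) + c) + (I + 54869) = ((-15)²*(16*3²) + I*√89) + (185931 + 54869) = (225*(16*9) + I*√89) + 240800 = (225*144 + I*√89) + 240800 = (32400 + I*√89) + 240800 = 273200 + I*√89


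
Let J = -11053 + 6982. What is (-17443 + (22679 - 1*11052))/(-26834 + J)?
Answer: 5816/30905 ≈ 0.18819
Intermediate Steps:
J = -4071
(-17443 + (22679 - 1*11052))/(-26834 + J) = (-17443 + (22679 - 1*11052))/(-26834 - 4071) = (-17443 + (22679 - 11052))/(-30905) = (-17443 + 11627)*(-1/30905) = -5816*(-1/30905) = 5816/30905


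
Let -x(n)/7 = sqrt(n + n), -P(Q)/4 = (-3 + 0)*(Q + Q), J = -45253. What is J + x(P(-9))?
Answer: -45253 - 84*I*sqrt(3) ≈ -45253.0 - 145.49*I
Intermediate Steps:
P(Q) = 24*Q (P(Q) = -4*(-3 + 0)*(Q + Q) = -(-12)*2*Q = -(-24)*Q = 24*Q)
x(n) = -7*sqrt(2)*sqrt(n) (x(n) = -7*sqrt(n + n) = -7*sqrt(2)*sqrt(n))
J + x(P(-9)) = -45253 - 7*sqrt(2)*sqrt(24*(-9)) = -45253 - 7*sqrt(2)*sqrt(-216) = -45253 - 7*sqrt(2)*6*I*sqrt(6) = -45253 - 84*I*sqrt(3)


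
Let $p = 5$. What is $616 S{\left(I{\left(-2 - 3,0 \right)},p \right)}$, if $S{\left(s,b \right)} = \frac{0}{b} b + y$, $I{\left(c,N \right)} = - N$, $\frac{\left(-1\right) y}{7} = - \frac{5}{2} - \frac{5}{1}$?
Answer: $32340$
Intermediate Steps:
$y = \frac{105}{2}$ ($y = - 7 \left(- \frac{5}{2} - \frac{5}{1}\right) = - 7 \left(\left(-5\right) \frac{1}{2} - 5\right) = - 7 \left(- \frac{5}{2} - 5\right) = \left(-7\right) \left(- \frac{15}{2}\right) = \frac{105}{2} \approx 52.5$)
$S{\left(s,b \right)} = \frac{105}{2}$ ($S{\left(s,b \right)} = \frac{0}{b} b + \frac{105}{2} = 0 b + \frac{105}{2} = 0 + \frac{105}{2} = \frac{105}{2}$)
$616 S{\left(I{\left(-2 - 3,0 \right)},p \right)} = 616 \cdot \frac{105}{2} = 32340$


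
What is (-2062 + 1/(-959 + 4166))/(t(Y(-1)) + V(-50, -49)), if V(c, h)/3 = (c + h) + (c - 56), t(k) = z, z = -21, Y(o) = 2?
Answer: 6612833/2039652 ≈ 3.2421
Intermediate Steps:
t(k) = -21
V(c, h) = -168 + 3*h + 6*c (V(c, h) = 3*((c + h) + (c - 56)) = 3*((c + h) + (-56 + c)) = 3*(-56 + h + 2*c) = -168 + 3*h + 6*c)
(-2062 + 1/(-959 + 4166))/(t(Y(-1)) + V(-50, -49)) = (-2062 + 1/(-959 + 4166))/(-21 + (-168 + 3*(-49) + 6*(-50))) = (-2062 + 1/3207)/(-21 + (-168 - 147 - 300)) = (-2062 + 1/3207)/(-21 - 615) = -6612833/3207/(-636) = -6612833/3207*(-1/636) = 6612833/2039652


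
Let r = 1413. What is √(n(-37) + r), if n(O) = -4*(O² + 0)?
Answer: I*√4063 ≈ 63.742*I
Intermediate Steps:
n(O) = -4*O²
√(n(-37) + r) = √(-4*(-37)² + 1413) = √(-4*1369 + 1413) = √(-5476 + 1413) = √(-4063) = I*√4063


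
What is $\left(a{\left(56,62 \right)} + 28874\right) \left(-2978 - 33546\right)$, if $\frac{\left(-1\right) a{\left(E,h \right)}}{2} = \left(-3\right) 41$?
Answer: $-1063578880$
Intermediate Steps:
$a{\left(E,h \right)} = 246$ ($a{\left(E,h \right)} = - 2 \left(\left(-3\right) 41\right) = \left(-2\right) \left(-123\right) = 246$)
$\left(a{\left(56,62 \right)} + 28874\right) \left(-2978 - 33546\right) = \left(246 + 28874\right) \left(-2978 - 33546\right) = 29120 \left(-36524\right) = -1063578880$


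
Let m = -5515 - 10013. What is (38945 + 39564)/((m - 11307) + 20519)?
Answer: -78509/6316 ≈ -12.430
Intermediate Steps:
m = -15528
(38945 + 39564)/((m - 11307) + 20519) = (38945 + 39564)/((-15528 - 11307) + 20519) = 78509/(-26835 + 20519) = 78509/(-6316) = 78509*(-1/6316) = -78509/6316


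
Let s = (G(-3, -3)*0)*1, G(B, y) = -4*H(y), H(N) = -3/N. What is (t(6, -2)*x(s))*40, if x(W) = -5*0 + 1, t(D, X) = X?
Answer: -80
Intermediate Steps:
G(B, y) = 12/y (G(B, y) = -(-12)/y = 12/y)
s = 0 (s = ((12/(-3))*0)*1 = ((12*(-⅓))*0)*1 = -4*0*1 = 0*1 = 0)
x(W) = 1 (x(W) = 0 + 1 = 1)
(t(6, -2)*x(s))*40 = -2*1*40 = -2*40 = -80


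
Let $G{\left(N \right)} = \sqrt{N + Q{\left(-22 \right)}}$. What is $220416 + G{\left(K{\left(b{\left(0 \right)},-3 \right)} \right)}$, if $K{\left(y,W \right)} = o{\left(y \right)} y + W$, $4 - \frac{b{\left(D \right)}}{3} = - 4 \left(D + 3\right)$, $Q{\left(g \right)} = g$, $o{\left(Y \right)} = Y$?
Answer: $220416 + \sqrt{2279} \approx 2.2046 \cdot 10^{5}$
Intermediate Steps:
$b{\left(D \right)} = 48 + 12 D$ ($b{\left(D \right)} = 12 - 3 \left(- 4 \left(D + 3\right)\right) = 12 - 3 \left(- 4 \left(3 + D\right)\right) = 12 - 3 \left(-12 - 4 D\right) = 12 + \left(36 + 12 D\right) = 48 + 12 D$)
$K{\left(y,W \right)} = W + y^{2}$ ($K{\left(y,W \right)} = y y + W = y^{2} + W = W + y^{2}$)
$G{\left(N \right)} = \sqrt{-22 + N}$ ($G{\left(N \right)} = \sqrt{N - 22} = \sqrt{-22 + N}$)
$220416 + G{\left(K{\left(b{\left(0 \right)},-3 \right)} \right)} = 220416 + \sqrt{-22 - \left(3 - \left(48 + 12 \cdot 0\right)^{2}\right)} = 220416 + \sqrt{-22 - \left(3 - \left(48 + 0\right)^{2}\right)} = 220416 + \sqrt{-22 - \left(3 - 48^{2}\right)} = 220416 + \sqrt{-22 + \left(-3 + 2304\right)} = 220416 + \sqrt{-22 + 2301} = 220416 + \sqrt{2279}$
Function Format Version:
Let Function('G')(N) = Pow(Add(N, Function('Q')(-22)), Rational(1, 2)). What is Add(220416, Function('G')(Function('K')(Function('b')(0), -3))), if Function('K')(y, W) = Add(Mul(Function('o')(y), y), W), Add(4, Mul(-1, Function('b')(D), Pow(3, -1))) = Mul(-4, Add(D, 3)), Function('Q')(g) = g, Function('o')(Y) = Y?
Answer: Add(220416, Pow(2279, Rational(1, 2))) ≈ 2.2046e+5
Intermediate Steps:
Function('b')(D) = Add(48, Mul(12, D)) (Function('b')(D) = Add(12, Mul(-3, Mul(-4, Add(D, 3)))) = Add(12, Mul(-3, Mul(-4, Add(3, D)))) = Add(12, Mul(-3, Add(-12, Mul(-4, D)))) = Add(12, Add(36, Mul(12, D))) = Add(48, Mul(12, D)))
Function('K')(y, W) = Add(W, Pow(y, 2)) (Function('K')(y, W) = Add(Mul(y, y), W) = Add(Pow(y, 2), W) = Add(W, Pow(y, 2)))
Function('G')(N) = Pow(Add(-22, N), Rational(1, 2)) (Function('G')(N) = Pow(Add(N, -22), Rational(1, 2)) = Pow(Add(-22, N), Rational(1, 2)))
Add(220416, Function('G')(Function('K')(Function('b')(0), -3))) = Add(220416, Pow(Add(-22, Add(-3, Pow(Add(48, Mul(12, 0)), 2))), Rational(1, 2))) = Add(220416, Pow(Add(-22, Add(-3, Pow(Add(48, 0), 2))), Rational(1, 2))) = Add(220416, Pow(Add(-22, Add(-3, Pow(48, 2))), Rational(1, 2))) = Add(220416, Pow(Add(-22, Add(-3, 2304)), Rational(1, 2))) = Add(220416, Pow(Add(-22, 2301), Rational(1, 2))) = Add(220416, Pow(2279, Rational(1, 2)))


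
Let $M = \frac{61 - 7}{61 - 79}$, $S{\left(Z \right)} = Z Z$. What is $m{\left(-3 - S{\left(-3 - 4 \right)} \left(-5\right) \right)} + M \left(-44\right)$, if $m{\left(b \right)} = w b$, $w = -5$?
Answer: $-1078$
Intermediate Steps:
$S{\left(Z \right)} = Z^{2}$
$M = -3$ ($M = \frac{54}{-18} = 54 \left(- \frac{1}{18}\right) = -3$)
$m{\left(b \right)} = - 5 b$
$m{\left(-3 - S{\left(-3 - 4 \right)} \left(-5\right) \right)} + M \left(-44\right) = - 5 \left(-3 - \left(-3 - 4\right)^{2} \left(-5\right)\right) - -132 = - 5 \left(-3 - \left(-7\right)^{2} \left(-5\right)\right) + 132 = - 5 \left(-3 - 49 \left(-5\right)\right) + 132 = - 5 \left(-3 - -245\right) + 132 = - 5 \left(-3 + 245\right) + 132 = \left(-5\right) 242 + 132 = -1210 + 132 = -1078$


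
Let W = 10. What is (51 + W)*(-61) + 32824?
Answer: 29103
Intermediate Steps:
(51 + W)*(-61) + 32824 = (51 + 10)*(-61) + 32824 = 61*(-61) + 32824 = -3721 + 32824 = 29103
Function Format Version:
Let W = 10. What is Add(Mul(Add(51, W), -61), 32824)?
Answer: 29103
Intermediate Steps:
Add(Mul(Add(51, W), -61), 32824) = Add(Mul(Add(51, 10), -61), 32824) = Add(Mul(61, -61), 32824) = Add(-3721, 32824) = 29103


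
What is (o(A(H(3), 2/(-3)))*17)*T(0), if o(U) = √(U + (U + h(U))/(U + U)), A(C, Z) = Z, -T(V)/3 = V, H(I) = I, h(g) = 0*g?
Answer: 0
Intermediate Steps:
h(g) = 0
T(V) = -3*V
o(U) = √(½ + U) (o(U) = √(U + (U + 0)/(U + U)) = √(U + U/((2*U))) = √(U + U*(1/(2*U))) = √(U + ½) = √(½ + U))
(o(A(H(3), 2/(-3)))*17)*T(0) = ((√(2 + 4*(2/(-3)))/2)*17)*(-3*0) = ((√(2 + 4*(2*(-⅓)))/2)*17)*0 = ((√(2 + 4*(-⅔))/2)*17)*0 = ((√(2 - 8/3)/2)*17)*0 = ((√(-⅔)/2)*17)*0 = (((I*√6/3)/2)*17)*0 = ((I*√6/6)*17)*0 = (17*I*√6/6)*0 = 0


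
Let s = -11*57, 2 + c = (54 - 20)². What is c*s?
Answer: -723558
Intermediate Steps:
c = 1154 (c = -2 + (54 - 20)² = -2 + 34² = -2 + 1156 = 1154)
s = -627
c*s = 1154*(-627) = -723558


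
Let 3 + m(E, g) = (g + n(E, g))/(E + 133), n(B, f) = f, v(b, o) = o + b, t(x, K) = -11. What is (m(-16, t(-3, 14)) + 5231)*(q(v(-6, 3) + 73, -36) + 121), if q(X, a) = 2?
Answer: 25077814/39 ≈ 6.4302e+5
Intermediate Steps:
v(b, o) = b + o
m(E, g) = -3 + 2*g/(133 + E) (m(E, g) = -3 + (g + g)/(E + 133) = -3 + (2*g)/(133 + E) = -3 + 2*g/(133 + E))
(m(-16, t(-3, 14)) + 5231)*(q(v(-6, 3) + 73, -36) + 121) = ((-399 - 3*(-16) + 2*(-11))/(133 - 16) + 5231)*(2 + 121) = ((-399 + 48 - 22)/117 + 5231)*123 = ((1/117)*(-373) + 5231)*123 = (-373/117 + 5231)*123 = (611654/117)*123 = 25077814/39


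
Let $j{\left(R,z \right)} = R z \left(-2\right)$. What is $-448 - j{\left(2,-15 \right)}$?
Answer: $-508$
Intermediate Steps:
$j{\left(R,z \right)} = - 2 R z$
$-448 - j{\left(2,-15 \right)} = -448 - \left(-2\right) 2 \left(-15\right) = -448 - 60 = -508$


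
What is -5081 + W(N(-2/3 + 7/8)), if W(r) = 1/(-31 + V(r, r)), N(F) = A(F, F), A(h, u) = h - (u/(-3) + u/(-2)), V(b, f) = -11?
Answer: -213403/42 ≈ -5081.0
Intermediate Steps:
A(h, u) = h + 5*u/6 (A(h, u) = h - (u*(-⅓) + u*(-½)) = h - (-u/3 - u/2) = h - (-5)*u/6 = h + 5*u/6)
N(F) = 11*F/6 (N(F) = F + 5*F/6 = 11*F/6)
W(r) = -1/42 (W(r) = 1/(-31 - 11) = 1/(-42) = -1/42)
-5081 + W(N(-2/3 + 7/8)) = -5081 - 1/42 = -213403/42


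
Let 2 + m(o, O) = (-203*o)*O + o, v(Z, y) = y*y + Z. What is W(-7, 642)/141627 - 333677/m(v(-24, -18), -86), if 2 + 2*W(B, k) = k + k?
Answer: -43900308061/741799454646 ≈ -0.059181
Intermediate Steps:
v(Z, y) = Z + y² (v(Z, y) = y² + Z = Z + y²)
W(B, k) = -1 + k (W(B, k) = -1 + (k + k)/2 = -1 + (2*k)/2 = -1 + k)
m(o, O) = -2 + o - 203*O*o (m(o, O) = -2 + ((-203*o)*O + o) = -2 + (-203*O*o + o) = -2 + (o - 203*O*o) = -2 + o - 203*O*o)
W(-7, 642)/141627 - 333677/m(v(-24, -18), -86) = (-1 + 642)/141627 - 333677/(-2 + (-24 + (-18)²) - 203*(-86)*(-24 + (-18)²)) = 641*(1/141627) - 333677/(-2 + (-24 + 324) - 203*(-86)*(-24 + 324)) = 641/141627 - 333677/(-2 + 300 - 203*(-86)*300) = 641/141627 - 333677/(-2 + 300 + 5237400) = 641/141627 - 333677/5237698 = -43900308061/741799454646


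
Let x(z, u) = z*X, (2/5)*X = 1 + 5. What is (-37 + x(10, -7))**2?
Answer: 12769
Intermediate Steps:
X = 15 (X = 5*(1 + 5)/2 = (5/2)*6 = 15)
x(z, u) = 15*z (x(z, u) = z*15 = 15*z)
(-37 + x(10, -7))**2 = (-37 + 15*10)**2 = (-37 + 150)**2 = 113**2 = 12769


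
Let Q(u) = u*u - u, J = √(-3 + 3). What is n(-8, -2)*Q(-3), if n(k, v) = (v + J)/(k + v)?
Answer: 12/5 ≈ 2.4000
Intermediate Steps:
J = 0 (J = √0 = 0)
Q(u) = u² - u
n(k, v) = v/(k + v) (n(k, v) = (v + 0)/(k + v) = v/(k + v))
n(-8, -2)*Q(-3) = (-2/(-8 - 2))*(-3*(-1 - 3)) = (-2/(-10))*(-3*(-4)) = -2*(-⅒)*12 = (⅕)*12 = 12/5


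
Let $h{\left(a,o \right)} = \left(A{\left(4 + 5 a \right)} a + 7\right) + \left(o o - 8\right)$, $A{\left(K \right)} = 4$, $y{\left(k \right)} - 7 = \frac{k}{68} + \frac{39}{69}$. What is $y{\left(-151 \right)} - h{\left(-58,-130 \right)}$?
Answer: $- \frac{26058829}{1564} \approx -16662.0$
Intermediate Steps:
$y{\left(k \right)} = \frac{174}{23} + \frac{k}{68}$ ($y{\left(k \right)} = 7 + \left(\frac{k}{68} + \frac{39}{69}\right) = 7 + \left(k \frac{1}{68} + 39 \cdot \frac{1}{69}\right) = 7 + \left(\frac{k}{68} + \frac{13}{23}\right) = 7 + \left(\frac{13}{23} + \frac{k}{68}\right) = \frac{174}{23} + \frac{k}{68}$)
$h{\left(a,o \right)} = -1 + o^{2} + 4 a$ ($h{\left(a,o \right)} = \left(4 a + 7\right) + \left(o o - 8\right) = \left(7 + 4 a\right) + \left(o^{2} - 8\right) = \left(7 + 4 a\right) + \left(-8 + o^{2}\right) = -1 + o^{2} + 4 a$)
$y{\left(-151 \right)} - h{\left(-58,-130 \right)} = \left(\frac{174}{23} + \frac{1}{68} \left(-151\right)\right) - \left(-1 + \left(-130\right)^{2} + 4 \left(-58\right)\right) = \left(\frac{174}{23} - \frac{151}{68}\right) - \left(-1 + 16900 - 232\right) = \frac{8359}{1564} - 16667 = - \frac{26058829}{1564}$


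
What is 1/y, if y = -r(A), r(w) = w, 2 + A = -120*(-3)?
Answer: -1/358 ≈ -0.0027933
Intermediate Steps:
A = 358 (A = -2 - 120*(-3) = -2 + 360 = 358)
y = -358 (y = -1*358 = -358)
1/y = 1/(-358) = -1/358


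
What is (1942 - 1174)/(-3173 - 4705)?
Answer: -128/1313 ≈ -0.097487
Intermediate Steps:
(1942 - 1174)/(-3173 - 4705) = 768/(-7878) = 768*(-1/7878) = -128/1313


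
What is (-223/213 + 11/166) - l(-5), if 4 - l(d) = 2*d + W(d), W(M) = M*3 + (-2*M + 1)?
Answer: -671119/35358 ≈ -18.981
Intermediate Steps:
W(M) = 1 + M (W(M) = 3*M + (1 - 2*M) = 1 + M)
l(d) = 3 - 3*d (l(d) = 4 - (2*d + (1 + d)) = 4 - (1 + 3*d) = 4 + (-1 - 3*d) = 3 - 3*d)
(-223/213 + 11/166) - l(-5) = (-223/213 + 11/166) - (3 - 3*(-5)) = (-223*1/213 + 11*(1/166)) - (3 + 15) = (-223/213 + 11/166) - 1*18 = -34675/35358 - 18 = -671119/35358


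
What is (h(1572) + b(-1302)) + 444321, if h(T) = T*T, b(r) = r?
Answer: 2914203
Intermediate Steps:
h(T) = T²
(h(1572) + b(-1302)) + 444321 = (1572² - 1302) + 444321 = (2471184 - 1302) + 444321 = 2469882 + 444321 = 2914203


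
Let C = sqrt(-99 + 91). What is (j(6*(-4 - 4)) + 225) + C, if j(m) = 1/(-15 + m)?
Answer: 14174/63 + 2*I*sqrt(2) ≈ 224.98 + 2.8284*I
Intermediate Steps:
C = 2*I*sqrt(2) (C = sqrt(-8) = 2*I*sqrt(2) ≈ 2.8284*I)
(j(6*(-4 - 4)) + 225) + C = (1/(-15 + 6*(-4 - 4)) + 225) + 2*I*sqrt(2) = (1/(-15 + 6*(-8)) + 225) + 2*I*sqrt(2) = (1/(-15 - 48) + 225) + 2*I*sqrt(2) = (1/(-63) + 225) + 2*I*sqrt(2) = (-1/63 + 225) + 2*I*sqrt(2) = 14174/63 + 2*I*sqrt(2)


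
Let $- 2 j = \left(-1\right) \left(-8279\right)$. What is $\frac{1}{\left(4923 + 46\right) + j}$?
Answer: $\frac{2}{1659} \approx 0.0012055$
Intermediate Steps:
$j = - \frac{8279}{2}$ ($j = - \frac{\left(-1\right) \left(-8279\right)}{2} = \left(- \frac{1}{2}\right) 8279 = - \frac{8279}{2} \approx -4139.5$)
$\frac{1}{\left(4923 + 46\right) + j} = \frac{1}{\left(4923 + 46\right) - \frac{8279}{2}} = \frac{1}{4969 - \frac{8279}{2}} = \frac{1}{\frac{1659}{2}} = \frac{2}{1659}$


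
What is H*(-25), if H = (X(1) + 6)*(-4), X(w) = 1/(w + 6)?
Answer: 4300/7 ≈ 614.29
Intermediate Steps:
X(w) = 1/(6 + w)
H = -172/7 (H = (1/(6 + 1) + 6)*(-4) = (1/7 + 6)*(-4) = (⅐ + 6)*(-4) = (43/7)*(-4) = -172/7 ≈ -24.571)
H*(-25) = -172/7*(-25) = 4300/7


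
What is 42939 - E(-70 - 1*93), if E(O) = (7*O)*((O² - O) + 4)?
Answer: 30548715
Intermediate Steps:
E(O) = 7*O*(4 + O² - O) (E(O) = (7*O)*(4 + O² - O) = 7*O*(4 + O² - O))
42939 - E(-70 - 1*93) = 42939 - 7*(-70 - 1*93)*(4 + (-70 - 1*93)² - (-70 - 1*93)) = 42939 - 7*(-70 - 93)*(4 + (-70 - 93)² - (-70 - 93)) = 42939 - 7*(-163)*(4 + (-163)² - 1*(-163)) = 42939 - 7*(-163)*(4 + 26569 + 163) = 42939 - 7*(-163)*26736 = 42939 - 1*(-30505776) = 42939 + 30505776 = 30548715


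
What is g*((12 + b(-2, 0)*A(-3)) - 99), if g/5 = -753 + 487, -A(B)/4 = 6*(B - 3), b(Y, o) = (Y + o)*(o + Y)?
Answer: -650370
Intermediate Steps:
b(Y, o) = (Y + o)**2 (b(Y, o) = (Y + o)*(Y + o) = (Y + o)**2)
A(B) = 72 - 24*B (A(B) = -24*(B - 3) = -24*(-3 + B) = -4*(-18 + 6*B) = 72 - 24*B)
g = -1330 (g = 5*(-753 + 487) = 5*(-266) = -1330)
g*((12 + b(-2, 0)*A(-3)) - 99) = -1330*((12 + (-2 + 0)**2*(72 - 24*(-3))) - 99) = -1330*((12 + (-2)**2*(72 + 72)) - 99) = -1330*((12 + 4*144) - 99) = -1330*((12 + 576) - 99) = -1330*(588 - 99) = -1330*489 = -650370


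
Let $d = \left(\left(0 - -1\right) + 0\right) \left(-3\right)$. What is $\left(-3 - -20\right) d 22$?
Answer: $-1122$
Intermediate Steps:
$d = -3$ ($d = \left(\left(0 + 1\right) + 0\right) \left(-3\right) = \left(1 + 0\right) \left(-3\right) = 1 \left(-3\right) = -3$)
$\left(-3 - -20\right) d 22 = \left(-3 - -20\right) \left(-3\right) 22 = \left(-3 + 20\right) \left(-3\right) 22 = 17 \left(-3\right) 22 = \left(-51\right) 22 = -1122$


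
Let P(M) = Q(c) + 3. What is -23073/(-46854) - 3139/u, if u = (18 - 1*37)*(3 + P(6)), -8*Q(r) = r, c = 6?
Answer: 1164727/36442 ≈ 31.961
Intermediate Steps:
Q(r) = -r/8
P(M) = 9/4 (P(M) = -⅛*6 + 3 = -¾ + 3 = 9/4)
u = -399/4 (u = (18 - 1*37)*(3 + 9/4) = (18 - 37)*(21/4) = -19*21/4 = -399/4 ≈ -99.750)
-23073/(-46854) - 3139/u = -23073/(-46854) - 3139/(-399/4) = -23073*(-1/46854) - 3139*(-4/399) = 7691/15618 + 12556/399 = 1164727/36442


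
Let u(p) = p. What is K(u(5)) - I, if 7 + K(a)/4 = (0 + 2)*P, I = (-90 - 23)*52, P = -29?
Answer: 5616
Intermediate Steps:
I = -5876 (I = -113*52 = -5876)
K(a) = -260 (K(a) = -28 + 4*((0 + 2)*(-29)) = -28 + 4*(2*(-29)) = -28 + 4*(-58) = -28 - 232 = -260)
K(u(5)) - I = -260 - 1*(-5876) = -260 + 5876 = 5616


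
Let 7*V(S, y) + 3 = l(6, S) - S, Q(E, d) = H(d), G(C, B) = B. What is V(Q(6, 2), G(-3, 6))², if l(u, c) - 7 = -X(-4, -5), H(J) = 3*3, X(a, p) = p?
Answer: 0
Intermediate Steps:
H(J) = 9
l(u, c) = 12 (l(u, c) = 7 - 1*(-5) = 7 + 5 = 12)
Q(E, d) = 9
V(S, y) = 9/7 - S/7 (V(S, y) = -3/7 + (12 - S)/7 = -3/7 + (12/7 - S/7) = 9/7 - S/7)
V(Q(6, 2), G(-3, 6))² = (9/7 - ⅐*9)² = (9/7 - 9/7)² = 0² = 0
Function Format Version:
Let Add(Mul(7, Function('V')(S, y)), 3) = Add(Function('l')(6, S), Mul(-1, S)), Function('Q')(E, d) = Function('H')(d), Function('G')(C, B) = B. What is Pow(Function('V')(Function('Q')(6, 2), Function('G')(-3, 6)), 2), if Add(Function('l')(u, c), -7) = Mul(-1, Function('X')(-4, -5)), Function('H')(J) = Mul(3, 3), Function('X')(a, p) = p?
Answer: 0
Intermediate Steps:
Function('H')(J) = 9
Function('l')(u, c) = 12 (Function('l')(u, c) = Add(7, Mul(-1, -5)) = Add(7, 5) = 12)
Function('Q')(E, d) = 9
Function('V')(S, y) = Add(Rational(9, 7), Mul(Rational(-1, 7), S)) (Function('V')(S, y) = Add(Rational(-3, 7), Mul(Rational(1, 7), Add(12, Mul(-1, S)))) = Add(Rational(-3, 7), Add(Rational(12, 7), Mul(Rational(-1, 7), S))) = Add(Rational(9, 7), Mul(Rational(-1, 7), S)))
Pow(Function('V')(Function('Q')(6, 2), Function('G')(-3, 6)), 2) = Pow(Add(Rational(9, 7), Mul(Rational(-1, 7), 9)), 2) = Pow(Add(Rational(9, 7), Rational(-9, 7)), 2) = Pow(0, 2) = 0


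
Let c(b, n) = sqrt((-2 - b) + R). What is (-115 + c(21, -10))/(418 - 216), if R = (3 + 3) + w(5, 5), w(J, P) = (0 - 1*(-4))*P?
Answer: -115/202 + sqrt(3)/202 ≈ -0.56073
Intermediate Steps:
w(J, P) = 4*P (w(J, P) = (0 + 4)*P = 4*P)
R = 26 (R = (3 + 3) + 4*5 = 6 + 20 = 26)
c(b, n) = sqrt(24 - b) (c(b, n) = sqrt((-2 - b) + 26) = sqrt(24 - b))
(-115 + c(21, -10))/(418 - 216) = (-115 + sqrt(24 - 1*21))/(418 - 216) = (-115 + sqrt(24 - 21))/202 = (-115 + sqrt(3))*(1/202) = -115/202 + sqrt(3)/202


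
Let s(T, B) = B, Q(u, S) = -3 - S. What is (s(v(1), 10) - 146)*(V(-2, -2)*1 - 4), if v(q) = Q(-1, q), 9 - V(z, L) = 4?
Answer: -136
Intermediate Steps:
V(z, L) = 5 (V(z, L) = 9 - 1*4 = 9 - 4 = 5)
v(q) = -3 - q
(s(v(1), 10) - 146)*(V(-2, -2)*1 - 4) = (10 - 146)*(5*1 - 4) = -136*(5 - 4) = -136*1 = -136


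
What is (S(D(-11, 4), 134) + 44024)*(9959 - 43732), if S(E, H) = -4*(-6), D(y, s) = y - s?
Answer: -1487633104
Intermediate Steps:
S(E, H) = 24
(S(D(-11, 4), 134) + 44024)*(9959 - 43732) = (24 + 44024)*(9959 - 43732) = 44048*(-33773) = -1487633104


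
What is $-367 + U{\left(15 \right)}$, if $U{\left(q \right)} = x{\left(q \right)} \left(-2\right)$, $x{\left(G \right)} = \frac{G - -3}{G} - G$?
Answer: $- \frac{1697}{5} \approx -339.4$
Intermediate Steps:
$x{\left(G \right)} = - G + \frac{3 + G}{G}$ ($x{\left(G \right)} = \frac{G + 3}{G} - G = \frac{3 + G}{G} - G = - G + \frac{3 + G}{G}$)
$U{\left(q \right)} = -2 - \frac{6}{q} + 2 q$ ($U{\left(q \right)} = \left(1 - q + \frac{3}{q}\right) \left(-2\right) = -2 - \frac{6}{q} + 2 q$)
$-367 + U{\left(15 \right)} = -367 - \left(-28 + \frac{2}{5}\right) = -367 - - \frac{138}{5} = -367 + \frac{138}{5} = - \frac{1697}{5}$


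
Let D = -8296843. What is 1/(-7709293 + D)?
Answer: -1/16006136 ≈ -6.2476e-8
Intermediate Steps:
1/(-7709293 + D) = 1/(-7709293 - 8296843) = 1/(-16006136) = -1/16006136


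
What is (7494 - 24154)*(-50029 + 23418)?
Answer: 443339260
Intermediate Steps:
(7494 - 24154)*(-50029 + 23418) = -16660*(-26611) = 443339260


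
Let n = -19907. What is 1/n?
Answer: -1/19907 ≈ -5.0234e-5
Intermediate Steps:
1/n = 1/(-19907) = -1/19907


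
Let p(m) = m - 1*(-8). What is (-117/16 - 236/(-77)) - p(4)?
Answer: -20017/1232 ≈ -16.248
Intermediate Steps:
p(m) = 8 + m (p(m) = m + 8 = 8 + m)
(-117/16 - 236/(-77)) - p(4) = (-117/16 - 236/(-77)) - (8 + 4) = (-117*1/16 - 236*(-1/77)) - 1*12 = (-117/16 + 236/77) - 12 = -5233/1232 - 12 = -20017/1232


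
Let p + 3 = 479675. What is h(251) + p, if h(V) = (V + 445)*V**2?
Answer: 44328368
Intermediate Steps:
p = 479672 (p = -3 + 479675 = 479672)
h(V) = V**2*(445 + V) (h(V) = (445 + V)*V**2 = V**2*(445 + V))
h(251) + p = 251**2*(445 + 251) + 479672 = 63001*696 + 479672 = 43848696 + 479672 = 44328368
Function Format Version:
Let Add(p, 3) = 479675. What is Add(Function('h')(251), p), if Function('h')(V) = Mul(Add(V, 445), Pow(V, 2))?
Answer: 44328368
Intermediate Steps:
p = 479672 (p = Add(-3, 479675) = 479672)
Function('h')(V) = Mul(Pow(V, 2), Add(445, V)) (Function('h')(V) = Mul(Add(445, V), Pow(V, 2)) = Mul(Pow(V, 2), Add(445, V)))
Add(Function('h')(251), p) = Add(Mul(Pow(251, 2), Add(445, 251)), 479672) = Add(Mul(63001, 696), 479672) = Add(43848696, 479672) = 44328368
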